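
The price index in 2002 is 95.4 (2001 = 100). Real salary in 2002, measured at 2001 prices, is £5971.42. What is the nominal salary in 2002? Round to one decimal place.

Nominal = Real × (Index/100) = 5971.42 × (95.4/100)
        = 5971.42 × 0.954 = 5696.7347

5696.7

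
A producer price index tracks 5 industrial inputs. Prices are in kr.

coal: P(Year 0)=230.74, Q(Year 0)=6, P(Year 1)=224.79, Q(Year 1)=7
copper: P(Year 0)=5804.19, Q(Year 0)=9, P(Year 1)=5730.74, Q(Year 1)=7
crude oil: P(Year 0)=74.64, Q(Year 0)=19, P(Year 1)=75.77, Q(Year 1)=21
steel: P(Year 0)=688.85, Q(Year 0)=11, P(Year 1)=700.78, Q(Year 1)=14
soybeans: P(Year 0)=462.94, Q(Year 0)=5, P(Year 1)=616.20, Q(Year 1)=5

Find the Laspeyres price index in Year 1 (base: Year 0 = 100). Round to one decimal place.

Laspeyres price index uses base-period quantities as weights.
ΣP(Year 1)·Q(Year 0) = 224.79×6 + 5730.74×9 + 75.77×19 + 700.78×11 + 616.20×5 = 1348.74 + 51576.66 + 1439.63 + 7708.58 + 3081 = 65154.61
ΣP(Year 0)·Q(Year 0) = 230.74×6 + 5804.19×9 + 74.64×19 + 688.85×11 + 462.94×5 = 1384.44 + 52237.71 + 1418.16 + 7577.35 + 2314.7 = 64932.36
Index = 65154.61 / 64932.36 × 100 = 100.3423

100.3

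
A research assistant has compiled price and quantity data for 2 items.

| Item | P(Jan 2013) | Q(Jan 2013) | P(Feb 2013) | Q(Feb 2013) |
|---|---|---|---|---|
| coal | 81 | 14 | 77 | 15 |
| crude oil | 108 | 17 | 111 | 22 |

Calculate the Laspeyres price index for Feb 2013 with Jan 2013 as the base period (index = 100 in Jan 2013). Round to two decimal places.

Laspeyres price index uses base-period quantities as weights.
ΣP(Feb 2013)·Q(Jan 2013) = 77×14 + 111×17 = 1078 + 1887 = 2965
ΣP(Jan 2013)·Q(Jan 2013) = 81×14 + 108×17 = 1134 + 1836 = 2970
Index = 2965 / 2970 × 100 = 99.8316

99.83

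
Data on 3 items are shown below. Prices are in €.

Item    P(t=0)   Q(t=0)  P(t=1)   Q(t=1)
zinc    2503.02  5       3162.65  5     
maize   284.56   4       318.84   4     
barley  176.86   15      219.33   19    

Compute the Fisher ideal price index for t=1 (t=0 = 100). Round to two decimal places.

124.95

Laspeyres component (base-period weights):
ΣP(t=1)Q(t=0) = 3162.65×5 + 318.84×4 + 219.33×15 = 15813.25 + 1275.36 + 3289.95 = 20378.56
ΣP(t=0)Q(t=0) = 2503.02×5 + 284.56×4 + 176.86×15 = 12515.1 + 1138.24 + 2652.9 = 16306.24
L = 20378.56 / 16306.24 × 100 = 124.9740
Paasche component (current-period weights):
ΣP(t=1)Q(t=1) = 3162.65×5 + 318.84×4 + 219.33×19 = 15813.25 + 1275.36 + 4167.27 = 21255.88
ΣP(t=0)Q(t=1) = 2503.02×5 + 284.56×4 + 176.86×19 = 12515.1 + 1138.24 + 3360.34 = 17013.68
P = 21255.88 / 17013.68 × 100 = 124.9341
Fisher = √(L × P) = √(124.9740 × 124.9341) = 124.9540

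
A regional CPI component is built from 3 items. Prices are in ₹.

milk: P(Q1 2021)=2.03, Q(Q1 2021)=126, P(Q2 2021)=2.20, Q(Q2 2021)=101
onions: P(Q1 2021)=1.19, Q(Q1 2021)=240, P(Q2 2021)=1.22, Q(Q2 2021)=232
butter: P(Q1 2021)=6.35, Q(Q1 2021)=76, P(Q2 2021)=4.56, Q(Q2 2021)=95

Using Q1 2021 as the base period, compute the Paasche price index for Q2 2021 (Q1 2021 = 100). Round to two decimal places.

Paasche price index uses current-period quantities as weights.
ΣP(Q2 2021)·Q(Q2 2021) = 2.20×101 + 1.22×232 + 4.56×95 = 222.2 + 283.04 + 433.2 = 938.44
ΣP(Q1 2021)·Q(Q2 2021) = 2.03×101 + 1.19×232 + 6.35×95 = 205.03 + 276.08 + 603.25 = 1084.36
Index = 938.44 / 1084.36 × 100 = 86.5432

86.54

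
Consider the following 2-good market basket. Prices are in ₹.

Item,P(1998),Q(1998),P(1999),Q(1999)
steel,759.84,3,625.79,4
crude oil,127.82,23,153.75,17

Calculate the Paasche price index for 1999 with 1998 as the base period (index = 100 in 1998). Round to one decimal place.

98.2

Paasche price index uses current-period quantities as weights.
ΣP(1999)·Q(1999) = 625.79×4 + 153.75×17 = 2503.16 + 2613.75 = 5116.91
ΣP(1998)·Q(1999) = 759.84×4 + 127.82×17 = 3039.36 + 2172.94 = 5212.3
Index = 5116.91 / 5212.3 × 100 = 98.1699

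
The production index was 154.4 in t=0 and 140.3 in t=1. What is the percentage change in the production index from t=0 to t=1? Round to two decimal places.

Change = (140.3 − 154.4) / 154.4 × 100
       = -14.1 / 154.4 × 100 = -9.1321%

-9.13%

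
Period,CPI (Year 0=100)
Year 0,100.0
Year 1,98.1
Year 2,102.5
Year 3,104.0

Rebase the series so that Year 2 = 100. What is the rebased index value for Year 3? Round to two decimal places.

101.46

Rebased(Year 3) = 104.0 / 102.5 × 100 = 101.4634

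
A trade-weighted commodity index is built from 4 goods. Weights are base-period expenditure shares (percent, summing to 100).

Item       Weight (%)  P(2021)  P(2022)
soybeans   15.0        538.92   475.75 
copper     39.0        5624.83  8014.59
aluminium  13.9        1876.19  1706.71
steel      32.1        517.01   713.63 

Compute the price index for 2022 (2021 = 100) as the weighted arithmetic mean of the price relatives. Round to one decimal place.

125.8

soybeans: 15.0 × (475.75/538.92) = 15.0 × 0.882784 = 13.2418
copper: 39.0 × (8014.59/5624.83) = 39.0 × 1.424859 = 55.5695
aluminium: 13.9 × (1706.71/1876.19) = 13.9 × 0.909668 = 12.6444
steel: 32.1 × (713.63/517.01) = 32.1 × 1.380302 = 44.3077
Index = Σ wᵢ·(p₁ᵢ/p₀ᵢ) = 13.2418 + 55.5695 + 12.6444 + 44.3077 = 125.7633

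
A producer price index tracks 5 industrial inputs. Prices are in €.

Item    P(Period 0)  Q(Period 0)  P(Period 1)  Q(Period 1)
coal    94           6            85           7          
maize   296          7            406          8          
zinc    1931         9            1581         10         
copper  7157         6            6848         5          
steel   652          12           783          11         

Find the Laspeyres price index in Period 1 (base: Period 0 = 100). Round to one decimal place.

96.2

Laspeyres price index uses base-period quantities as weights.
ΣP(Period 1)·Q(Period 0) = 85×6 + 406×7 + 1581×9 + 6848×6 + 783×12 = 510 + 2842 + 14229 + 41088 + 9396 = 68065
ΣP(Period 0)·Q(Period 0) = 94×6 + 296×7 + 1931×9 + 7157×6 + 652×12 = 564 + 2072 + 17379 + 42942 + 7824 = 70781
Index = 68065 / 70781 × 100 = 96.1628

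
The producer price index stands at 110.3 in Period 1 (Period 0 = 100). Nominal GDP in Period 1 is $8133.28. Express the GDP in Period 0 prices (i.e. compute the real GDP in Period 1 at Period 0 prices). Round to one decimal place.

7373.8

Real = Nominal ÷ (Index/100) = 8133.28 ÷ (110.3/100)
     = 8133.28 ÷ 1.103 = 7373.7806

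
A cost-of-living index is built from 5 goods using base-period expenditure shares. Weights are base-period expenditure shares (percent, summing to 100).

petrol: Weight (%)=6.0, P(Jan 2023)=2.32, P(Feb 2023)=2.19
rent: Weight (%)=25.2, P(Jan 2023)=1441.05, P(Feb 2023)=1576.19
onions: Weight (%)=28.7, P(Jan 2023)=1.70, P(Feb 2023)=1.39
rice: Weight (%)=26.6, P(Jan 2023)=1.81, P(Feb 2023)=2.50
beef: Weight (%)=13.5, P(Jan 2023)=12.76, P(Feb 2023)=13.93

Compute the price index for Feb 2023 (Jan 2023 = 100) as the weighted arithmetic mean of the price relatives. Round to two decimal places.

108.17

petrol: 6.0 × (2.19/2.32) = 6.0 × 0.943966 = 5.6638
rent: 25.2 × (1576.19/1441.05) = 25.2 × 1.093779 = 27.5632
onions: 28.7 × (1.39/1.70) = 28.7 × 0.817647 = 23.4665
rice: 26.6 × (2.50/1.81) = 26.6 × 1.381215 = 36.7403
beef: 13.5 × (13.93/12.76) = 13.5 × 1.091693 = 14.7379
Index = Σ wᵢ·(p₁ᵢ/p₀ᵢ) = 5.6638 + 27.5632 + 23.4665 + 36.7403 + 14.7379 = 108.1717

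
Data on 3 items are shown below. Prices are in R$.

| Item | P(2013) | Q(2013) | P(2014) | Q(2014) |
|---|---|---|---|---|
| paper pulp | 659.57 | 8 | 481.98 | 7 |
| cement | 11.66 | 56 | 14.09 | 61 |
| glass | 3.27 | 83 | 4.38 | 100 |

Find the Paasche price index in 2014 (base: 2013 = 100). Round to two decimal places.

Paasche price index uses current-period quantities as weights.
ΣP(2014)·Q(2014) = 481.98×7 + 14.09×61 + 4.38×100 = 3373.86 + 859.49 + 438 = 4671.35
ΣP(2013)·Q(2014) = 659.57×7 + 11.66×61 + 3.27×100 = 4616.99 + 711.26 + 327 = 5655.25
Index = 4671.35 / 5655.25 × 100 = 82.6020

82.60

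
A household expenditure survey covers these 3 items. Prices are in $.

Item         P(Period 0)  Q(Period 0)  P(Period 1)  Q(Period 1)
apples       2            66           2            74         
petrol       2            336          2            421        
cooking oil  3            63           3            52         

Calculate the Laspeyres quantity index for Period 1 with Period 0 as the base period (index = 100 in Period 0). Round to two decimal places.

Laspeyres quantity index uses base-period prices as weights.
ΣP(Period 0)·Q(Period 1) = 2×74 + 2×421 + 3×52 = 148 + 842 + 156 = 1146
ΣP(Period 0)·Q(Period 0) = 2×66 + 2×336 + 3×63 = 132 + 672 + 189 = 993
Index = 1146 / 993 × 100 = 115.4079

115.41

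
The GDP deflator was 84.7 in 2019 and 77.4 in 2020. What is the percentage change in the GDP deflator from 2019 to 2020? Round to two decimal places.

Change = (77.4 − 84.7) / 84.7 × 100
       = -7.3 / 84.7 × 100 = -8.6187%

-8.62%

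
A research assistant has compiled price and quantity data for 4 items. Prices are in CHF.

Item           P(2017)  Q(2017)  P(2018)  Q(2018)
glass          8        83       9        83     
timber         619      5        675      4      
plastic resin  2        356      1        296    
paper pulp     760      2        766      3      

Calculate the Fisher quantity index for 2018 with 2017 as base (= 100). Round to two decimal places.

100.43

Laspeyres component (base-period weights):
ΣP(2017)Q(2018) = 8×83 + 619×4 + 2×296 + 760×3 = 664 + 2476 + 592 + 2280 = 6012
ΣP(2017)Q(2017) = 8×83 + 619×5 + 2×356 + 760×2 = 664 + 3095 + 712 + 1520 = 5991
L = 6012 / 5991 × 100 = 100.3505
Paasche component (current-period weights):
ΣP(2018)Q(2018) = 9×83 + 675×4 + 1×296 + 766×3 = 747 + 2700 + 296 + 2298 = 6041
ΣP(2018)Q(2017) = 9×83 + 675×5 + 1×356 + 766×2 = 747 + 3375 + 356 + 1532 = 6010
P = 6041 / 6010 × 100 = 100.5158
Fisher = √(L × P) = √(100.3505 × 100.5158) = 100.4331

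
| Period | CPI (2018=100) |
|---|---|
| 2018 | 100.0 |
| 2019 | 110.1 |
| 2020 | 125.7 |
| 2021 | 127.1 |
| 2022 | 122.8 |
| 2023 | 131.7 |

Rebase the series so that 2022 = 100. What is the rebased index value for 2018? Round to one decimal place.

Rebased(2018) = 100.0 / 122.8 × 100 = 81.4332

81.4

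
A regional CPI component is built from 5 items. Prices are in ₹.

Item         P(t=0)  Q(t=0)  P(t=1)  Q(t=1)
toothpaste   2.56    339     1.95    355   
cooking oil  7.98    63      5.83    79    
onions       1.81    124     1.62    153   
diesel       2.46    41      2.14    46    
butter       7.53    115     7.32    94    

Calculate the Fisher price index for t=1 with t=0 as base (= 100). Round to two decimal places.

Laspeyres component (base-period weights):
ΣP(t=1)Q(t=0) = 1.95×339 + 5.83×63 + 1.62×124 + 2.14×41 + 7.32×115 = 661.05 + 367.29 + 200.88 + 87.74 + 841.8 = 2158.76
ΣP(t=0)Q(t=0) = 2.56×339 + 7.98×63 + 1.81×124 + 2.46×41 + 7.53×115 = 867.84 + 502.74 + 224.44 + 100.86 + 865.95 = 2561.83
L = 2158.76 / 2561.83 × 100 = 84.2663
Paasche component (current-period weights):
ΣP(t=1)Q(t=1) = 1.95×355 + 5.83×79 + 1.62×153 + 2.14×46 + 7.32×94 = 692.25 + 460.57 + 247.86 + 98.44 + 688.08 = 2187.2
ΣP(t=0)Q(t=1) = 2.56×355 + 7.98×79 + 1.81×153 + 2.46×46 + 7.53×94 = 908.8 + 630.42 + 276.93 + 113.16 + 707.82 = 2637.13
P = 2187.2 / 2637.13 × 100 = 82.9386
Fisher = √(L × P) = √(84.2663 × 82.9386) = 83.5999

83.60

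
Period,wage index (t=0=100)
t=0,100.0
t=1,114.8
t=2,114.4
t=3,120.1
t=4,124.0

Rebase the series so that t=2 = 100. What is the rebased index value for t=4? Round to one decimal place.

108.4

Rebased(t=4) = 124.0 / 114.4 × 100 = 108.3916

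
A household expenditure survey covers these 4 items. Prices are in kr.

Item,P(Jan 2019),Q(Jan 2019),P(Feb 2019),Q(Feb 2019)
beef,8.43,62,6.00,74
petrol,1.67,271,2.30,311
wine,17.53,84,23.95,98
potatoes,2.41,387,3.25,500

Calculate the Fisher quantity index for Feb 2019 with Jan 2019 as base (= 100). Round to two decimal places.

120.30

Laspeyres component (base-period weights):
ΣP(Jan 2019)Q(Feb 2019) = 8.43×74 + 1.67×311 + 17.53×98 + 2.41×500 = 623.82 + 519.37 + 1717.94 + 1205 = 4066.13
ΣP(Jan 2019)Q(Jan 2019) = 8.43×62 + 1.67×271 + 17.53×84 + 2.41×387 = 522.66 + 452.57 + 1472.52 + 932.67 = 3380.42
L = 4066.13 / 3380.42 × 100 = 120.2848
Paasche component (current-period weights):
ΣP(Feb 2019)Q(Feb 2019) = 6.00×74 + 2.30×311 + 23.95×98 + 3.25×500 = 444 + 715.3 + 2347.1 + 1625 = 5131.4
ΣP(Feb 2019)Q(Jan 2019) = 6.00×62 + 2.30×271 + 23.95×84 + 3.25×387 = 372 + 623.3 + 2011.8 + 1257.75 = 4264.85
P = 5131.4 / 4264.85 × 100 = 120.3184
Fisher = √(L × P) = √(120.2848 × 120.3184) = 120.3016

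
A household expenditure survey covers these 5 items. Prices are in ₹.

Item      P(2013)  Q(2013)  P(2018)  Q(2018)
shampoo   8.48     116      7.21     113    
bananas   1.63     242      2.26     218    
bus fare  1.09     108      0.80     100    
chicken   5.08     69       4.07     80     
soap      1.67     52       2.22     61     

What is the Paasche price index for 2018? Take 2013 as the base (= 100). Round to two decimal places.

Paasche price index uses current-period quantities as weights.
ΣP(2018)·Q(2018) = 7.21×113 + 2.26×218 + 0.80×100 + 4.07×80 + 2.22×61 = 814.73 + 492.68 + 80 + 325.6 + 135.42 = 1848.43
ΣP(2013)·Q(2018) = 8.48×113 + 1.63×218 + 1.09×100 + 5.08×80 + 1.67×61 = 958.24 + 355.34 + 109 + 406.4 + 101.87 = 1930.85
Index = 1848.43 / 1930.85 × 100 = 95.7314

95.73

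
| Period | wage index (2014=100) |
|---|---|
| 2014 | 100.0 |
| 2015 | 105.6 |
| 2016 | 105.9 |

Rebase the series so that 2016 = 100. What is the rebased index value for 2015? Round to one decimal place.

99.7

Rebased(2015) = 105.6 / 105.9 × 100 = 99.7167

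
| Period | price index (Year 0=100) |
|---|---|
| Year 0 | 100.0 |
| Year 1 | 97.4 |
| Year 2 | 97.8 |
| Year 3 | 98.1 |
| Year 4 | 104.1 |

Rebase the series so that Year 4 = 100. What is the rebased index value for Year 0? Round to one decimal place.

96.1

Rebased(Year 0) = 100.0 / 104.1 × 100 = 96.0615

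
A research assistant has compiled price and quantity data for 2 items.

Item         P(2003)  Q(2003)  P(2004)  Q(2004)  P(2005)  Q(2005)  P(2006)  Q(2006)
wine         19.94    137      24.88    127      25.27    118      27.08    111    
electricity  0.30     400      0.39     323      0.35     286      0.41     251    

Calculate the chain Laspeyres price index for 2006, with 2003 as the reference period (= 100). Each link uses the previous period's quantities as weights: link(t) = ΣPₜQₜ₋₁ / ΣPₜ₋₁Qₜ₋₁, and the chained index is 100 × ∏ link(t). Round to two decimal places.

135.85

Link 2003→2004:
ΣP(2004)Q(2003) = 24.88×137 + 0.39×400 = 3408.56 + 156 = 3564.56
ΣP(2003)Q(2003) = 19.94×137 + 0.30×400 = 2731.78 + 120 = 2851.78
link = 3564.56/2851.78 = 1.249942
Link 2004→2005:
ΣP(2005)Q(2004) = 25.27×127 + 0.35×323 = 3209.29 + 113.05 = 3322.34
ΣP(2004)Q(2004) = 24.88×127 + 0.39×323 = 3159.76 + 125.97 = 3285.73
link = 3322.34/3285.73 = 1.011142
Link 2005→2006:
ΣP(2006)Q(2005) = 27.08×118 + 0.41×286 = 3195.44 + 117.26 = 3312.7
ΣP(2005)Q(2005) = 25.27×118 + 0.35×286 = 2981.86 + 100.1 = 3081.96
link = 3312.7/3081.96 = 1.074868
Chained index = 100 × 1.249942 × 1.011142 × 1.074868 = 135.8492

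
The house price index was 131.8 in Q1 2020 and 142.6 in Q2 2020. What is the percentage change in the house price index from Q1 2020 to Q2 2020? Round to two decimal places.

Change = (142.6 − 131.8) / 131.8 × 100
       = 10.8 / 131.8 × 100 = 8.1942%

8.19%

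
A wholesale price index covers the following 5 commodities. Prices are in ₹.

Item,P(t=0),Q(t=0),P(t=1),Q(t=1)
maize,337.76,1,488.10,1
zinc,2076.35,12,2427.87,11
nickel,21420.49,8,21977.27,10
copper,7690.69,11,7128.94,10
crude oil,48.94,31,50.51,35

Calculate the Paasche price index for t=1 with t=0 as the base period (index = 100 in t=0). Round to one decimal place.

101.3

Paasche price index uses current-period quantities as weights.
ΣP(t=1)·Q(t=1) = 488.10×1 + 2427.87×11 + 21977.27×10 + 7128.94×10 + 50.51×35 = 488.1 + 26706.57 + 219772.7 + 71289.4 + 1767.85 = 320024.62
ΣP(t=0)·Q(t=1) = 337.76×1 + 2076.35×11 + 21420.49×10 + 7690.69×10 + 48.94×35 = 337.76 + 22839.85 + 214204.9 + 76906.9 + 1712.9 = 316002.31
Index = 320024.62 / 316002.31 × 100 = 101.2729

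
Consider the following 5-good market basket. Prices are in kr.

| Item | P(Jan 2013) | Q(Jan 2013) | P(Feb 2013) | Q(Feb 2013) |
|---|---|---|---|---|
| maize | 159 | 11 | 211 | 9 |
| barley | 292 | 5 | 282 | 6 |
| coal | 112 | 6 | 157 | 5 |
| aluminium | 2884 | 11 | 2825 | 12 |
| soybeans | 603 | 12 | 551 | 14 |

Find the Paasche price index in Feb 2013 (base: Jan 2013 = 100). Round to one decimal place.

98.3

Paasche price index uses current-period quantities as weights.
ΣP(Feb 2013)·Q(Feb 2013) = 211×9 + 282×6 + 157×5 + 2825×12 + 551×14 = 1899 + 1692 + 785 + 33900 + 7714 = 45990
ΣP(Jan 2013)·Q(Feb 2013) = 159×9 + 292×6 + 112×5 + 2884×12 + 603×14 = 1431 + 1752 + 560 + 34608 + 8442 = 46793
Index = 45990 / 46793 × 100 = 98.2839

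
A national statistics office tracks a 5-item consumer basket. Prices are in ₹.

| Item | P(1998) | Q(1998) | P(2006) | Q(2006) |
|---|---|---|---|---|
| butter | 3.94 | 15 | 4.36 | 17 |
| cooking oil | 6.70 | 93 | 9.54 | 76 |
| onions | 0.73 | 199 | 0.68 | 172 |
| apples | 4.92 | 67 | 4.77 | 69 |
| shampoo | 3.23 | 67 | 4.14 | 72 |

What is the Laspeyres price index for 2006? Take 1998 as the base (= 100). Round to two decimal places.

Laspeyres price index uses base-period quantities as weights.
ΣP(2006)·Q(1998) = 4.36×15 + 9.54×93 + 0.68×199 + 4.77×67 + 4.14×67 = 65.4 + 887.22 + 135.32 + 319.59 + 277.38 = 1684.91
ΣP(1998)·Q(1998) = 3.94×15 + 6.70×93 + 0.73×199 + 4.92×67 + 3.23×67 = 59.1 + 623.1 + 145.27 + 329.64 + 216.41 = 1373.52
Index = 1684.91 / 1373.52 × 100 = 122.6709

122.67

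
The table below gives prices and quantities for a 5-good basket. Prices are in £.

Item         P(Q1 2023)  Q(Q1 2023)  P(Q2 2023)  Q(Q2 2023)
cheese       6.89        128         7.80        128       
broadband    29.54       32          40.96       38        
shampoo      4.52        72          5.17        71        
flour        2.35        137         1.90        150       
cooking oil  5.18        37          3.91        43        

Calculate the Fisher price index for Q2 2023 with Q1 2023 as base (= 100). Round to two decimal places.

116.06

Laspeyres component (base-period weights):
ΣP(Q2 2023)Q(Q1 2023) = 7.80×128 + 40.96×32 + 5.17×72 + 1.90×137 + 3.91×37 = 998.4 + 1310.72 + 372.24 + 260.3 + 144.67 = 3086.33
ΣP(Q1 2023)Q(Q1 2023) = 6.89×128 + 29.54×32 + 4.52×72 + 2.35×137 + 5.18×37 = 881.92 + 945.28 + 325.44 + 321.95 + 191.66 = 2666.25
L = 3086.33 / 2666.25 × 100 = 115.7555
Paasche component (current-period weights):
ΣP(Q2 2023)Q(Q2 2023) = 7.80×128 + 40.96×38 + 5.17×71 + 1.90×150 + 3.91×43 = 998.4 + 1556.48 + 367.07 + 285 + 168.13 = 3375.08
ΣP(Q1 2023)Q(Q2 2023) = 6.89×128 + 29.54×38 + 4.52×71 + 2.35×150 + 5.18×43 = 881.92 + 1122.52 + 320.92 + 352.5 + 222.74 = 2900.6
P = 3375.08 / 2900.6 × 100 = 116.3580
Fisher = √(L × P) = √(115.7555 × 116.3580) = 116.0563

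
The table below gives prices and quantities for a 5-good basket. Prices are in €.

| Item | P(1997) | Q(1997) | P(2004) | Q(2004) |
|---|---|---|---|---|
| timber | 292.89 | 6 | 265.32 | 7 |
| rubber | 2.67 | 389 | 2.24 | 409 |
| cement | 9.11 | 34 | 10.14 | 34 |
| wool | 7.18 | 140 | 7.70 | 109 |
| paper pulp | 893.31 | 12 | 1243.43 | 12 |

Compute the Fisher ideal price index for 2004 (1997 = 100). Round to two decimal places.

Laspeyres component (base-period weights):
ΣP(2004)Q(1997) = 265.32×6 + 2.24×389 + 10.14×34 + 7.70×140 + 1243.43×12 = 1591.92 + 871.36 + 344.76 + 1078 + 14921.16 = 18807.2
ΣP(1997)Q(1997) = 292.89×6 + 2.67×389 + 9.11×34 + 7.18×140 + 893.31×12 = 1757.34 + 1038.63 + 309.74 + 1005.2 + 10719.72 = 14830.63
L = 18807.2 / 14830.63 × 100 = 126.8132
Paasche component (current-period weights):
ΣP(2004)Q(2004) = 265.32×7 + 2.24×409 + 10.14×34 + 7.70×109 + 1243.43×12 = 1857.24 + 916.16 + 344.76 + 839.3 + 14921.16 = 18878.62
ΣP(1997)Q(2004) = 292.89×7 + 2.67×409 + 9.11×34 + 7.18×109 + 893.31×12 = 2050.23 + 1092.03 + 309.74 + 782.62 + 10719.72 = 14954.34
P = 18878.62 / 14954.34 × 100 = 126.2417
Fisher = √(L × P) = √(126.8132 × 126.2417) = 126.5272

126.53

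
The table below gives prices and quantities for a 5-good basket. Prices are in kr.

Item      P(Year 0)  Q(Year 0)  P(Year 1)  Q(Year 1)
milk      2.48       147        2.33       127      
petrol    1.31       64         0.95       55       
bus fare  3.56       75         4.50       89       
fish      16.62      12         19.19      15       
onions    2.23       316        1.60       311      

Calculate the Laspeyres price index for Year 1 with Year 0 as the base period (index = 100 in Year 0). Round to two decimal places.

91.18

Laspeyres price index uses base-period quantities as weights.
ΣP(Year 1)·Q(Year 0) = 2.33×147 + 0.95×64 + 4.50×75 + 19.19×12 + 1.60×316 = 342.51 + 60.8 + 337.5 + 230.28 + 505.6 = 1476.69
ΣP(Year 0)·Q(Year 0) = 2.48×147 + 1.31×64 + 3.56×75 + 16.62×12 + 2.23×316 = 364.56 + 83.84 + 267 + 199.44 + 704.68 = 1619.52
Index = 1476.69 / 1619.52 × 100 = 91.1807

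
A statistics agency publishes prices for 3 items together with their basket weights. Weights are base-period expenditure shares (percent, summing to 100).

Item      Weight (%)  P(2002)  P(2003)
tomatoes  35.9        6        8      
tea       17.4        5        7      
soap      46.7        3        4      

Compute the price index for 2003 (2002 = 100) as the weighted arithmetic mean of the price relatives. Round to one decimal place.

134.5

tomatoes: 35.9 × (8/6) = 35.9 × 1.333333 = 47.8667
tea: 17.4 × (7/5) = 17.4 × 1.400000 = 24.3600
soap: 46.7 × (4/3) = 46.7 × 1.333333 = 62.2667
Index = Σ wᵢ·(p₁ᵢ/p₀ᵢ) = 47.8667 + 24.3600 + 62.2667 = 134.4933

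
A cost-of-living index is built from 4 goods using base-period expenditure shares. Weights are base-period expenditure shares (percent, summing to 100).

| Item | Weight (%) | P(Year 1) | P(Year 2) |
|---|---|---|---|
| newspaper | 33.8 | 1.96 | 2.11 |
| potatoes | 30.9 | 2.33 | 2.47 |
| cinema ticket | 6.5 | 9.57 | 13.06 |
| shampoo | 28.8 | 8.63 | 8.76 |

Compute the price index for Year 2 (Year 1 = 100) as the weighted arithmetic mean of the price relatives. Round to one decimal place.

newspaper: 33.8 × (2.11/1.96) = 33.8 × 1.076531 = 36.3867
potatoes: 30.9 × (2.47/2.33) = 30.9 × 1.060086 = 32.7567
cinema ticket: 6.5 × (13.06/9.57) = 6.5 × 1.364681 = 8.8704
shampoo: 28.8 × (8.76/8.63) = 28.8 × 1.015064 = 29.2338
Index = Σ wᵢ·(p₁ᵢ/p₀ᵢ) = 36.3867 + 32.7567 + 8.8704 + 29.2338 = 107.2477

107.2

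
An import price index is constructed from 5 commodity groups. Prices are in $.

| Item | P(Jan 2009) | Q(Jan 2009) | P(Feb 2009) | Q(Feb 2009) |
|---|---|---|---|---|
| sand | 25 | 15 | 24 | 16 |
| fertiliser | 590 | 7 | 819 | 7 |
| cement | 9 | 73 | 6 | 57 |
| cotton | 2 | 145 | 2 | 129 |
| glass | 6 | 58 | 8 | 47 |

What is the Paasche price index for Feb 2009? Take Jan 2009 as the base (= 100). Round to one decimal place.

Paasche price index uses current-period quantities as weights.
ΣP(Feb 2009)·Q(Feb 2009) = 24×16 + 819×7 + 6×57 + 2×129 + 8×47 = 384 + 5733 + 342 + 258 + 376 = 7093
ΣP(Jan 2009)·Q(Feb 2009) = 25×16 + 590×7 + 9×57 + 2×129 + 6×47 = 400 + 4130 + 513 + 258 + 282 = 5583
Index = 7093 / 5583 × 100 = 127.0464

127.0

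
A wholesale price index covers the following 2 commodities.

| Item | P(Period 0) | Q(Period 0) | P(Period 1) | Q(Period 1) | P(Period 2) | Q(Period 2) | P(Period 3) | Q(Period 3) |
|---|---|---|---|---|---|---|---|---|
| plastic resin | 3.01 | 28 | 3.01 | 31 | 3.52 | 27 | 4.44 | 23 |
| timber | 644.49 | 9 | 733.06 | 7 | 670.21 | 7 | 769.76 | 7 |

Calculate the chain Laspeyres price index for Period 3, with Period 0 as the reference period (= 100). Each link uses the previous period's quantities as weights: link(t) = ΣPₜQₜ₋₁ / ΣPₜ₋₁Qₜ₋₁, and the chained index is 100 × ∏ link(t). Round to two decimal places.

Link Period 0→Period 1:
ΣP(Period 1)Q(Period 0) = 3.01×28 + 733.06×9 = 84.28 + 6597.54 = 6681.82
ΣP(Period 0)Q(Period 0) = 3.01×28 + 644.49×9 = 84.28 + 5800.41 = 5884.69
link = 6681.82/5884.69 = 1.135458
Link Period 1→Period 2:
ΣP(Period 2)Q(Period 1) = 3.52×31 + 670.21×7 = 109.12 + 4691.47 = 4800.59
ΣP(Period 1)Q(Period 1) = 3.01×31 + 733.06×7 = 93.31 + 5131.42 = 5224.73
link = 4800.59/5224.73 = 0.918821
Link Period 2→Period 3:
ΣP(Period 3)Q(Period 2) = 4.44×27 + 769.76×7 = 119.88 + 5388.32 = 5508.2
ΣP(Period 2)Q(Period 2) = 3.52×27 + 670.21×7 = 95.04 + 4691.47 = 4786.51
link = 5508.2/4786.51 = 1.150776
Chained index = 100 × 1.135458 × 0.918821 × 1.150776 = 120.0584

120.06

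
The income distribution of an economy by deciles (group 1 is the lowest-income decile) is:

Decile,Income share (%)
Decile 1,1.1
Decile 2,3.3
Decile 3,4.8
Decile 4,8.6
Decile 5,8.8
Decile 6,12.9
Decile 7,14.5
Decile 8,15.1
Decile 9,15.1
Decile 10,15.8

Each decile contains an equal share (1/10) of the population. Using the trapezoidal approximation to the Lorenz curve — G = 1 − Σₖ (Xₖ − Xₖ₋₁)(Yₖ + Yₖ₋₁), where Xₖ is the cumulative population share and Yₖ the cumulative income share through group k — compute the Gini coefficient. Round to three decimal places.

0.288

Cumulative income shares Yₖ: 0.0110, 0.0440, 0.0920, 0.1780, 0.2660, 0.3950, 0.5400, 0.6910, 0.8420, 1.0000
Σ (Xₖ−Xₖ₋₁)(Yₖ+Yₖ₋₁) = (1/10)(0.0110+0.0000) + (1/10)(0.0440+0.0110) + (1/10)(0.0920+0.0440) + (1/10)(0.1780+0.0920) + (1/10)(0.2660+0.1780) + (1/10)(0.3950+0.2660) + (1/10)(0.5400+0.3950) + (1/10)(0.6910+0.5400) + (1/10)(0.8420+0.6910) + (1/10)(1.0000+0.8420)
  = 0.0011 + 0.0055 + 0.0136 + 0.0270 + 0.0444 + 0.0661 + 0.0935 + 0.1231 + 0.1533 + 0.1842 = 0.7118
G = 1 − 0.7118 = 0.2882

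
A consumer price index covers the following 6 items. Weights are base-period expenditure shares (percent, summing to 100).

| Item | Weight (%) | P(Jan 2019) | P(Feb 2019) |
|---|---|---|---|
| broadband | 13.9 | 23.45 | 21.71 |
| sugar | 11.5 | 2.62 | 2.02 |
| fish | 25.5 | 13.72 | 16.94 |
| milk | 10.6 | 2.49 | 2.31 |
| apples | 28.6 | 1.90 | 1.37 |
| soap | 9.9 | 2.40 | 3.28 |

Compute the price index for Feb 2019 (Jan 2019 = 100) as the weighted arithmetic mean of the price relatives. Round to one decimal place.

broadband: 13.9 × (21.71/23.45) = 13.9 × 0.925800 = 12.8686
sugar: 11.5 × (2.02/2.62) = 11.5 × 0.770992 = 8.8664
fish: 25.5 × (16.94/13.72) = 25.5 × 1.234694 = 31.4847
milk: 10.6 × (2.31/2.49) = 10.6 × 0.927711 = 9.8337
apples: 28.6 × (1.37/1.90) = 28.6 × 0.721053 = 20.6221
soap: 9.9 × (3.28/2.40) = 9.9 × 1.366667 = 13.5300
Index = Σ wᵢ·(p₁ᵢ/p₀ᵢ) = 12.8686 + 8.8664 + 31.4847 + 9.8337 + 20.6221 + 13.5300 = 97.2056

97.2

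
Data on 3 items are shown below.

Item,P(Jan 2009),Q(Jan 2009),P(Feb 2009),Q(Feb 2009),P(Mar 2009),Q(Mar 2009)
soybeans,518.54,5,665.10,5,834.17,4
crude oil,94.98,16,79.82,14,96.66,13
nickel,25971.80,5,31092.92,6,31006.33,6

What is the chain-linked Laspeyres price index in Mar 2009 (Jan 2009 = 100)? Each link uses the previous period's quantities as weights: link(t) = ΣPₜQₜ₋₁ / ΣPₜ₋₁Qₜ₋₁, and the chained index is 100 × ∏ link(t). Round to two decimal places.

Link Jan 2009→Feb 2009:
ΣP(Feb 2009)Q(Jan 2009) = 665.10×5 + 79.82×16 + 31092.92×5 = 3325.5 + 1277.12 + 155464.6 = 160067.22
ΣP(Jan 2009)Q(Jan 2009) = 518.54×5 + 94.98×16 + 25971.80×5 = 2592.7 + 1519.68 + 129859 = 133971.38
link = 160067.22/133971.38 = 1.194787
Link Feb 2009→Mar 2009:
ΣP(Mar 2009)Q(Feb 2009) = 834.17×5 + 96.66×14 + 31006.33×6 = 4170.85 + 1353.24 + 186037.98 = 191562.07
ΣP(Feb 2009)Q(Feb 2009) = 665.10×5 + 79.82×14 + 31092.92×6 = 3325.5 + 1117.48 + 186557.52 = 191000.5
link = 191562.07/191000.5 = 1.002940
Chained index = 100 × 1.194787 × 1.002940 = 119.8300

119.83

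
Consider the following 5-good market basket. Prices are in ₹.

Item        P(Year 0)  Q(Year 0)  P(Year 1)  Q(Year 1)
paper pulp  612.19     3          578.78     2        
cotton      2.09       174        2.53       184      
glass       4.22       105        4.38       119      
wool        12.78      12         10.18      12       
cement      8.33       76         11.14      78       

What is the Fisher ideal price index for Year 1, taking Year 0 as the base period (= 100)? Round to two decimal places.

Laspeyres component (base-period weights):
ΣP(Year 1)Q(Year 0) = 578.78×3 + 2.53×174 + 4.38×105 + 10.18×12 + 11.14×76 = 1736.34 + 440.22 + 459.9 + 122.16 + 846.64 = 3605.26
ΣP(Year 0)Q(Year 0) = 612.19×3 + 2.09×174 + 4.22×105 + 12.78×12 + 8.33×76 = 1836.57 + 363.66 + 443.1 + 153.36 + 633.08 = 3429.77
L = 3605.26 / 3429.77 × 100 = 105.1167
Paasche component (current-period weights):
ΣP(Year 1)Q(Year 1) = 578.78×2 + 2.53×184 + 4.38×119 + 10.18×12 + 11.14×78 = 1157.56 + 465.52 + 521.22 + 122.16 + 868.92 = 3135.38
ΣP(Year 0)Q(Year 1) = 612.19×2 + 2.09×184 + 4.22×119 + 12.78×12 + 8.33×78 = 1224.38 + 384.56 + 502.18 + 153.36 + 649.74 = 2914.22
P = 3135.38 / 2914.22 × 100 = 107.5890
Fisher = √(L × P) = √(105.1167 × 107.5890) = 106.3456

106.35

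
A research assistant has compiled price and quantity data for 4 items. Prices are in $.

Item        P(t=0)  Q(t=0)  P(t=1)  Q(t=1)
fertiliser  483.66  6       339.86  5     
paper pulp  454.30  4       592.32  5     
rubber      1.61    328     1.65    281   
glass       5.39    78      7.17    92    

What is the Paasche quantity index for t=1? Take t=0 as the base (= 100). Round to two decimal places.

105.00

Paasche quantity index uses current-period prices as weights.
ΣP(t=1)·Q(t=1) = 339.86×5 + 592.32×5 + 1.65×281 + 7.17×92 = 1699.3 + 2961.6 + 463.65 + 659.64 = 5784.19
ΣP(t=1)·Q(t=0) = 339.86×6 + 592.32×4 + 1.65×328 + 7.17×78 = 2039.16 + 2369.28 + 541.2 + 559.26 = 5508.9
Index = 5784.19 / 5508.9 × 100 = 104.9972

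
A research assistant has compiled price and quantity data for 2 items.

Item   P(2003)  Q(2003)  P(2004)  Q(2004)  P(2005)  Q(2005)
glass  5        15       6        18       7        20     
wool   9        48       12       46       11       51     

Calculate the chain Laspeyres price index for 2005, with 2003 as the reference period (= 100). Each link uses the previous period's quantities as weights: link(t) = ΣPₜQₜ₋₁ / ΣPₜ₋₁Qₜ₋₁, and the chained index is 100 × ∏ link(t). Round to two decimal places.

125.79

Link 2003→2004:
ΣP(2004)Q(2003) = 6×15 + 12×48 = 90 + 576 = 666
ΣP(2003)Q(2003) = 5×15 + 9×48 = 75 + 432 = 507
link = 666/507 = 1.313609
Link 2004→2005:
ΣP(2005)Q(2004) = 7×18 + 11×46 = 126 + 506 = 632
ΣP(2004)Q(2004) = 6×18 + 12×46 = 108 + 552 = 660
link = 632/660 = 0.957576
Chained index = 100 × 1.313609 × 0.957576 = 125.7881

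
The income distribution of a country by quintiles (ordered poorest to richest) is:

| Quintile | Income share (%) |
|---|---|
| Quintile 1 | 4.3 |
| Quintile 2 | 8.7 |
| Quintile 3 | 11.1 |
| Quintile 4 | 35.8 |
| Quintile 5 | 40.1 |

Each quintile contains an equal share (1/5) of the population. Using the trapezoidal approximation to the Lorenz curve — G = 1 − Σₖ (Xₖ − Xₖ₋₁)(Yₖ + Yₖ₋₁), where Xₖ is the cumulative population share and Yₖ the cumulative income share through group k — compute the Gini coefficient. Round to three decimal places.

0.395

Cumulative income shares Yₖ: 0.0430, 0.1300, 0.2410, 0.5990, 1.0000
Σ (Xₖ−Xₖ₋₁)(Yₖ+Yₖ₋₁) = (1/5)(0.0430+0.0000) + (1/5)(0.1300+0.0430) + (1/5)(0.2410+0.1300) + (1/5)(0.5990+0.2410) + (1/5)(1.0000+0.5990)
  = 0.0086 + 0.0346 + 0.0742 + 0.1680 + 0.3198 = 0.6052
G = 1 − 0.6052 = 0.3948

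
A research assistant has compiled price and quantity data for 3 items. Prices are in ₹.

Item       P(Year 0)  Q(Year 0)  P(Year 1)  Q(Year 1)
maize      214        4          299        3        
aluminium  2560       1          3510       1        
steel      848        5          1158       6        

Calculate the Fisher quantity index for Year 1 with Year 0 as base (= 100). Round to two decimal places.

108.23

Laspeyres component (base-period weights):
ΣP(Year 0)Q(Year 1) = 214×3 + 2560×1 + 848×6 = 642 + 2560 + 5088 = 8290
ΣP(Year 0)Q(Year 0) = 214×4 + 2560×1 + 848×5 = 856 + 2560 + 4240 = 7656
L = 8290 / 7656 × 100 = 108.2811
Paasche component (current-period weights):
ΣP(Year 1)Q(Year 1) = 299×3 + 3510×1 + 1158×6 = 897 + 3510 + 6948 = 11355
ΣP(Year 1)Q(Year 0) = 299×4 + 3510×1 + 1158×5 = 1196 + 3510 + 5790 = 10496
P = 11355 / 10496 × 100 = 108.1841
Fisher = √(L × P) = √(108.2811 × 108.1841) = 108.2326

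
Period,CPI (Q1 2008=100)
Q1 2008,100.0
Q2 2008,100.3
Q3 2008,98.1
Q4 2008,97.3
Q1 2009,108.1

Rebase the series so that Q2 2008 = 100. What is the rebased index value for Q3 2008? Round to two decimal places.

Rebased(Q3 2008) = 98.1 / 100.3 × 100 = 97.8066

97.81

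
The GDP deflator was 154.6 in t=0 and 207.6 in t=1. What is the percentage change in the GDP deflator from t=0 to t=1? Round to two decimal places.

34.28%

Change = (207.6 − 154.6) / 154.6 × 100
       = 53.0 / 154.6 × 100 = 34.2820%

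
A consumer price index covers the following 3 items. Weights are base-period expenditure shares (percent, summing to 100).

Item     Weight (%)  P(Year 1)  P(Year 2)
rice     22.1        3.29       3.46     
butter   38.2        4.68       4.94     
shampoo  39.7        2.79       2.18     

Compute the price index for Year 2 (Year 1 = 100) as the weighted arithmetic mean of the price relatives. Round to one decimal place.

94.6

rice: 22.1 × (3.46/3.29) = 22.1 × 1.051672 = 23.2419
butter: 38.2 × (4.94/4.68) = 38.2 × 1.055556 = 40.3222
shampoo: 39.7 × (2.18/2.79) = 39.7 × 0.781362 = 31.0201
Index = Σ wᵢ·(p₁ᵢ/p₀ᵢ) = 23.2419 + 40.3222 + 31.0201 = 94.5842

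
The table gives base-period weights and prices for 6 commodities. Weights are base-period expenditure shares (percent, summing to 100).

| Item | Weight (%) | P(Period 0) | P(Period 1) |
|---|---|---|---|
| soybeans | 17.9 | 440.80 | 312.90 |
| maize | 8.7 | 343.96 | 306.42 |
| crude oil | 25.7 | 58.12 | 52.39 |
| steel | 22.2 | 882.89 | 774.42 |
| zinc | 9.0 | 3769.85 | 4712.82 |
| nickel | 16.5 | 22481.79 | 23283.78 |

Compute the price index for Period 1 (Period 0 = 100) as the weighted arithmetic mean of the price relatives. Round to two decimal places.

soybeans: 17.9 × (312.90/440.80) = 17.9 × 0.709846 = 12.7062
maize: 8.7 × (306.42/343.96) = 8.7 × 0.890859 = 7.7505
crude oil: 25.7 × (52.39/58.12) = 25.7 × 0.901411 = 23.1663
steel: 22.2 × (774.42/882.89) = 22.2 × 0.877142 = 19.4726
zinc: 9.0 × (4712.82/3769.85) = 9.0 × 1.250135 = 11.2512
nickel: 16.5 × (23283.78/22481.79) = 16.5 × 1.035673 = 17.0886
Index = Σ wᵢ·(p₁ᵢ/p₀ᵢ) = 12.7062 + 7.7505 + 23.1663 + 19.4726 + 11.2512 + 17.0886 = 91.4353

91.44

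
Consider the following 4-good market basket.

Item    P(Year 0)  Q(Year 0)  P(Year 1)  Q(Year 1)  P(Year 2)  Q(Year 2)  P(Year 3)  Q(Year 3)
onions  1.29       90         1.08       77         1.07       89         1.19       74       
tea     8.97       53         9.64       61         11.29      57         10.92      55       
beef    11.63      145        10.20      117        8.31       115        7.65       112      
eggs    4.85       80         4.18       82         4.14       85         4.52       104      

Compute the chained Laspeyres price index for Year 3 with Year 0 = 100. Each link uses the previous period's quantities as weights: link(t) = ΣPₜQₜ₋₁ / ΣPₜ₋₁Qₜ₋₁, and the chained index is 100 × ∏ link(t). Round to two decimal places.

Link Year 0→Year 1:
ΣP(Year 1)Q(Year 0) = 1.08×90 + 9.64×53 + 10.20×145 + 4.18×80 = 97.2 + 510.92 + 1479 + 334.4 = 2421.52
ΣP(Year 0)Q(Year 0) = 1.29×90 + 8.97×53 + 11.63×145 + 4.85×80 = 116.1 + 475.41 + 1686.35 + 388 = 2665.86
link = 2421.52/2665.86 = 0.908345
Link Year 1→Year 2:
ΣP(Year 2)Q(Year 1) = 1.07×77 + 11.29×61 + 8.31×117 + 4.14×82 = 82.39 + 688.69 + 972.27 + 339.48 = 2082.83
ΣP(Year 1)Q(Year 1) = 1.08×77 + 9.64×61 + 10.20×117 + 4.18×82 = 83.16 + 588.04 + 1193.4 + 342.76 = 2207.36
link = 2082.83/2207.36 = 0.943584
Link Year 2→Year 3:
ΣP(Year 3)Q(Year 2) = 1.19×89 + 10.92×57 + 7.65×115 + 4.52×85 = 105.91 + 622.44 + 879.75 + 384.2 = 1992.3
ΣP(Year 2)Q(Year 2) = 1.07×89 + 11.29×57 + 8.31×115 + 4.14×85 = 95.23 + 643.53 + 955.65 + 351.9 = 2046.31
link = 1992.3/2046.31 = 0.973606
Chained index = 100 × 0.908345 × 0.943584 × 0.973606 = 83.4478

83.45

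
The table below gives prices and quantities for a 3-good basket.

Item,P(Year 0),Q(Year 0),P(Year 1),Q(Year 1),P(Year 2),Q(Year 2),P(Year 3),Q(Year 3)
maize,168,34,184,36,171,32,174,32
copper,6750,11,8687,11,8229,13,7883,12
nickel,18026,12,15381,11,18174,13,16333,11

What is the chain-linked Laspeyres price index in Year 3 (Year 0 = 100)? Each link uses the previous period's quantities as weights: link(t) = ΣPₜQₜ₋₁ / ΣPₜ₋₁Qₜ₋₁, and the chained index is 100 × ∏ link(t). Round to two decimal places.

Link Year 0→Year 1:
ΣP(Year 1)Q(Year 0) = 184×34 + 8687×11 + 15381×12 = 6256 + 95557 + 184572 = 286385
ΣP(Year 0)Q(Year 0) = 168×34 + 6750×11 + 18026×12 = 5712 + 74250 + 216312 = 296274
link = 286385/296274 = 0.966622
Link Year 1→Year 2:
ΣP(Year 2)Q(Year 1) = 171×36 + 8229×11 + 18174×11 = 6156 + 90519 + 199914 = 296589
ΣP(Year 1)Q(Year 1) = 184×36 + 8687×11 + 15381×11 = 6624 + 95557 + 169191 = 271372
link = 296589/271372 = 1.092924
Link Year 2→Year 3:
ΣP(Year 3)Q(Year 2) = 174×32 + 7883×13 + 16333×13 = 5568 + 102479 + 212329 = 320376
ΣP(Year 2)Q(Year 2) = 171×32 + 8229×13 + 18174×13 = 5472 + 106977 + 236262 = 348711
link = 320376/348711 = 0.918744
Chained index = 100 × 0.966622 × 1.092924 × 0.918744 = 97.0602

97.06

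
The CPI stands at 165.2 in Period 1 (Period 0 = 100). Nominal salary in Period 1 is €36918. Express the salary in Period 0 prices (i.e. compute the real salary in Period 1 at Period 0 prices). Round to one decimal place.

Real = Nominal ÷ (Index/100) = 36918 ÷ (165.2/100)
     = 36918 ÷ 1.652 = 22347.4576

22347.5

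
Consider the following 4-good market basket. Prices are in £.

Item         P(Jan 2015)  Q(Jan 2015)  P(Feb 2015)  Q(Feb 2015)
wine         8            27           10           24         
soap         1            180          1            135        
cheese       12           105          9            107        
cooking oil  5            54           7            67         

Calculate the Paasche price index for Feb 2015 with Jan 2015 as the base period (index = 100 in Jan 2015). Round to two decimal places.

92.86

Paasche price index uses current-period quantities as weights.
ΣP(Feb 2015)·Q(Feb 2015) = 10×24 + 1×135 + 9×107 + 7×67 = 240 + 135 + 963 + 469 = 1807
ΣP(Jan 2015)·Q(Feb 2015) = 8×24 + 1×135 + 12×107 + 5×67 = 192 + 135 + 1284 + 335 = 1946
Index = 1807 / 1946 × 100 = 92.8571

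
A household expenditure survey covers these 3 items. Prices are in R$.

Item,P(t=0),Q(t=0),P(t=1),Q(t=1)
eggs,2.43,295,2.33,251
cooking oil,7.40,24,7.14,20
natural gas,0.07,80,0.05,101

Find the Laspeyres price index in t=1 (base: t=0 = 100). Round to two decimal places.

Laspeyres price index uses base-period quantities as weights.
ΣP(t=1)·Q(t=0) = 2.33×295 + 7.14×24 + 0.05×80 = 687.35 + 171.36 + 4 = 862.71
ΣP(t=0)·Q(t=0) = 2.43×295 + 7.40×24 + 0.07×80 = 716.85 + 177.6 + 5.6 = 900.05
Index = 862.71 / 900.05 × 100 = 95.8513

95.85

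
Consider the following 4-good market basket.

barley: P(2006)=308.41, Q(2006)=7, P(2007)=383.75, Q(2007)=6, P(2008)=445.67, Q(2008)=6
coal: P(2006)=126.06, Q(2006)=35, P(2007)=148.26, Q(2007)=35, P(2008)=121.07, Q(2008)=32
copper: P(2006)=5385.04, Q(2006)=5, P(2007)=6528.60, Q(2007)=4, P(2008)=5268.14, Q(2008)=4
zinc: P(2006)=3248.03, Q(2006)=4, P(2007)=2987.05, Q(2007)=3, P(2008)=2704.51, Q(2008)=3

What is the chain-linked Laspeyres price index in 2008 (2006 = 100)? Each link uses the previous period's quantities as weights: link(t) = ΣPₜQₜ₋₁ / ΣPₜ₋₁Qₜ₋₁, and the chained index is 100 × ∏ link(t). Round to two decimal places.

Link 2006→2007:
ΣP(2007)Q(2006) = 383.75×7 + 148.26×35 + 6528.60×5 + 2987.05×4 = 2686.25 + 5189.1 + 32643 + 11948.2 = 52466.55
ΣP(2006)Q(2006) = 308.41×7 + 126.06×35 + 5385.04×5 + 3248.03×4 = 2158.87 + 4412.1 + 26925.2 + 12992.12 = 46488.29
link = 52466.55/46488.29 = 1.128597
Link 2007→2008:
ΣP(2008)Q(2007) = 445.67×6 + 121.07×35 + 5268.14×4 + 2704.51×3 = 2674.02 + 4237.45 + 21072.56 + 8113.53 = 36097.56
ΣP(2007)Q(2007) = 383.75×6 + 148.26×35 + 6528.60×4 + 2987.05×3 = 2302.5 + 5189.1 + 26114.4 + 8961.15 = 42567.15
link = 36097.56/42567.15 = 0.848014
Chained index = 100 × 1.128597 × 0.848014 = 95.7067

95.71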